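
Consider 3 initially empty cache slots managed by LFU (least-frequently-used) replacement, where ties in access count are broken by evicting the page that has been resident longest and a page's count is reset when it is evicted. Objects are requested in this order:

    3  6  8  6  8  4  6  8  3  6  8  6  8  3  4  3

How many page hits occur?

3 -> miss, frames {3}
6 -> miss, frames {3,6}
8 -> miss, frames {3,6,8}
6 -> hit
8 -> hit
4 -> miss, evict 3, frames {6,8,4}
6 -> hit
8 -> hit
3 -> miss, evict 4, frames {6,8,3}
6 -> hit
8 -> hit
6 -> hit
8 -> hit
3 -> hit
4 -> miss, evict 3, frames {6,8,4}
3 -> miss, evict 4, frames {6,8,3}
Hits: 9.

9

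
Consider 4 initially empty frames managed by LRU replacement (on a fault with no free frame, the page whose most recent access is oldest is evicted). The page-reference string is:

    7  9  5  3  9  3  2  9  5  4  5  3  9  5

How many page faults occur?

7: fault, frames (7)
9: fault, frames (7 9)
5: fault, frames (7 9 5)
3: fault, frames (7 9 5 3)
9: hit
3: hit
2: fault, evict 7, frames (5 9 3 2)
9: hit
5: hit
4: fault, evict 3, frames (2 9 5 4)
5: hit
3: fault, evict 2, frames (9 4 5 3)
9: hit
5: hit
Page faults: 7.

7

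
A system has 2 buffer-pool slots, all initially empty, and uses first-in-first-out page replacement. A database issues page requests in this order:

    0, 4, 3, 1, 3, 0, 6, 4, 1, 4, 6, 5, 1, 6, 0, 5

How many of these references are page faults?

14

0 → fault, frames (0)
4 → fault, frames (0 4)
3 → fault, evict 0, frames (4 3)
1 → fault, evict 4, frames (3 1)
3 → hit
0 → fault, evict 3, frames (1 0)
6 → fault, evict 1, frames (0 6)
4 → fault, evict 0, frames (6 4)
1 → fault, evict 6, frames (4 1)
4 → hit
6 → fault, evict 4, frames (1 6)
5 → fault, evict 1, frames (6 5)
1 → fault, evict 6, frames (5 1)
6 → fault, evict 5, frames (1 6)
0 → fault, evict 1, frames (6 0)
5 → fault, evict 6, frames (0 5)
Page faults: 14.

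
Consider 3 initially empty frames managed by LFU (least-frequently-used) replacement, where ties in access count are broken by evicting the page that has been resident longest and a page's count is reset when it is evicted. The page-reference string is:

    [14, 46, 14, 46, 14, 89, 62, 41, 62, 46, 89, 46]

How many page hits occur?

14: miss, frames (14)
46: miss, frames (14 46)
14: hit
46: hit
14: hit
89: miss, frames (14 46 89)
62: miss, evict 89, frames (14 46 62)
41: miss, evict 62, frames (14 46 41)
62: miss, evict 41, frames (14 46 62)
46: hit
89: miss, evict 62, frames (14 46 89)
46: hit
Hits: 5.

5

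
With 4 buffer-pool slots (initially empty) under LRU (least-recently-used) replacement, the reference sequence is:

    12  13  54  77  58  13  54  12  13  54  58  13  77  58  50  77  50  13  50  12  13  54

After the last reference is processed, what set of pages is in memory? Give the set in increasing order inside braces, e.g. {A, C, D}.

12: miss, frames [12]
13: miss, frames [12, 13]
54: miss, frames [12, 13, 54]
77: miss, frames [12, 13, 54, 77]
58: miss, evict 12, frames [13, 54, 77, 58]
13: hit
54: hit
12: miss, evict 77, frames [58, 13, 54, 12]
13: hit
54: hit
58: hit
13: hit
77: miss, evict 12, frames [54, 58, 13, 77]
58: hit
50: miss, evict 54, frames [13, 77, 58, 50]
77: hit
50: hit
13: hit
50: hit
12: miss, evict 58, frames [77, 13, 50, 12]
13: hit
54: miss, evict 77, frames [50, 12, 13, 54]

{12, 13, 50, 54}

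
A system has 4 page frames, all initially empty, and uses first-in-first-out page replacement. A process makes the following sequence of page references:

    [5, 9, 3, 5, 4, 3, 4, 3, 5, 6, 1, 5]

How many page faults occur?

7

5 -> miss, frames [5]
9 -> miss, frames [5, 9]
3 -> miss, frames [5, 9, 3]
5 -> hit
4 -> miss, frames [5, 9, 3, 4]
3 -> hit
4 -> hit
3 -> hit
5 -> hit
6 -> miss, evict 5, frames [9, 3, 4, 6]
1 -> miss, evict 9, frames [3, 4, 6, 1]
5 -> miss, evict 3, frames [4, 6, 1, 5]
Page faults: 7.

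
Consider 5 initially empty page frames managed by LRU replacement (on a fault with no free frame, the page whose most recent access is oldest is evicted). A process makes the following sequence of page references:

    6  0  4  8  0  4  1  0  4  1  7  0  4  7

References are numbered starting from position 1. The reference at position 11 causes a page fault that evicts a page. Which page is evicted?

6

pos 1: 6 -> fault, frames [6]
pos 2: 0 -> fault, frames [6, 0]
pos 3: 4 -> fault, frames [6, 0, 4]
pos 4: 8 -> fault, frames [6, 0, 4, 8]
pos 5: 0 -> hit
pos 6: 4 -> hit
pos 7: 1 -> fault, frames [6, 8, 0, 4, 1]
pos 8: 0 -> hit
pos 9: 4 -> hit
pos 10: 1 -> hit
pos 11: 7 -> fault, evict 6, frames [8, 0, 4, 1, 7]
At position 11, page 6 is evicted.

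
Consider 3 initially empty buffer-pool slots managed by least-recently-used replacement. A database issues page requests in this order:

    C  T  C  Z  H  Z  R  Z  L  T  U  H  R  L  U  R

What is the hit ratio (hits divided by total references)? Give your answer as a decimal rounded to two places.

0.25

C: miss, frames (C)
T: miss, frames (C T)
C: hit
Z: miss, frames (T C Z)
H: miss, evict T, frames (C Z H)
Z: hit
R: miss, evict C, frames (H Z R)
Z: hit
L: miss, evict H, frames (R Z L)
T: miss, evict R, frames (Z L T)
U: miss, evict Z, frames (L T U)
H: miss, evict L, frames (T U H)
R: miss, evict T, frames (U H R)
L: miss, evict U, frames (H R L)
U: miss, evict H, frames (R L U)
R: hit
Hits: 4 of 16 references → 4/16 = 0.2500.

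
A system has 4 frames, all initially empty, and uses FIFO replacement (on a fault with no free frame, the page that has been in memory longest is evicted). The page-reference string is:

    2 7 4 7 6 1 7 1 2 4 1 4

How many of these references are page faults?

2 → fault, frames (2)
7 → fault, frames (2 7)
4 → fault, frames (2 7 4)
7 → hit
6 → fault, frames (2 7 4 6)
1 → fault, evict 2, frames (7 4 6 1)
7 → hit
1 → hit
2 → fault, evict 7, frames (4 6 1 2)
4 → hit
1 → hit
4 → hit
Page faults: 6.

6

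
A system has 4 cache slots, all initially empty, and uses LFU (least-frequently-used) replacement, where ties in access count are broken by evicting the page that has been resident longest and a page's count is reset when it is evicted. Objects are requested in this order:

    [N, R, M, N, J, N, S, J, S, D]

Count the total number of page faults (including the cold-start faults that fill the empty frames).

N: fault, frames [N]
R: fault, frames [N, R]
M: fault, frames [N, R, M]
N: hit
J: fault, frames [N, R, M, J]
N: hit
S: fault, evict R, frames [N, M, J, S]
J: hit
S: hit
D: fault, evict M, frames [N, J, S, D]
Page faults: 6.

6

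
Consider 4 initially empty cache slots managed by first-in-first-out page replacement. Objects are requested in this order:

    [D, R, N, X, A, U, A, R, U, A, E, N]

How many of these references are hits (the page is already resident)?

3

D → fault, frames (D)
R → fault, frames (D R)
N → fault, frames (D R N)
X → fault, frames (D R N X)
A → fault, evict D, frames (R N X A)
U → fault, evict R, frames (N X A U)
A → hit
R → fault, evict N, frames (X A U R)
U → hit
A → hit
E → fault, evict X, frames (A U R E)
N → fault, evict A, frames (U R E N)
Hits: 3.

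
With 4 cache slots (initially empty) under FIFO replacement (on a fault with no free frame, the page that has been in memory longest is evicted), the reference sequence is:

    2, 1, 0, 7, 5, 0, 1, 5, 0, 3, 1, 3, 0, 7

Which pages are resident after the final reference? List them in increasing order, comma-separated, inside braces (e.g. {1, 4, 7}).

{0, 1, 3, 7}

2: fault, frames {2}
1: fault, frames {2,1}
0: fault, frames {2,1,0}
7: fault, frames {2,1,0,7}
5: fault, evict 2, frames {1,0,7,5}
0: hit
1: hit
5: hit
0: hit
3: fault, evict 1, frames {0,7,5,3}
1: fault, evict 0, frames {7,5,3,1}
3: hit
0: fault, evict 7, frames {5,3,1,0}
7: fault, evict 5, frames {3,1,0,7}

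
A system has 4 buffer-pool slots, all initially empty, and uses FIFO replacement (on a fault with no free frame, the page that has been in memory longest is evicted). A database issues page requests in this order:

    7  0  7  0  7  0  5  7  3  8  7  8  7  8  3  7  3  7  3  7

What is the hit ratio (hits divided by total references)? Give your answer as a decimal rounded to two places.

7 -> fault, frames [7]
0 -> fault, frames [7, 0]
7 -> hit
0 -> hit
7 -> hit
0 -> hit
5 -> fault, frames [7, 0, 5]
7 -> hit
3 -> fault, frames [7, 0, 5, 3]
8 -> fault, evict 7, frames [0, 5, 3, 8]
7 -> fault, evict 0, frames [5, 3, 8, 7]
8 -> hit
7 -> hit
8 -> hit
3 -> hit
7 -> hit
3 -> hit
7 -> hit
3 -> hit
7 -> hit
Hits: 14 of 20 references → 14/20 = 0.7000.

0.70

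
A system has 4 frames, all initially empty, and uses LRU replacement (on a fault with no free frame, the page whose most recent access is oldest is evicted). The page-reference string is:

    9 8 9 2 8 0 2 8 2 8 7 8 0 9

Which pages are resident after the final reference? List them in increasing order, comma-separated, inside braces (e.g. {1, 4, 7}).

9 -> fault, frames [9]
8 -> fault, frames [9, 8]
9 -> hit
2 -> fault, frames [8, 9, 2]
8 -> hit
0 -> fault, frames [9, 2, 8, 0]
2 -> hit
8 -> hit
2 -> hit
8 -> hit
7 -> fault, evict 9, frames [0, 2, 8, 7]
8 -> hit
0 -> hit
9 -> fault, evict 2, frames [7, 8, 0, 9]

{0, 7, 8, 9}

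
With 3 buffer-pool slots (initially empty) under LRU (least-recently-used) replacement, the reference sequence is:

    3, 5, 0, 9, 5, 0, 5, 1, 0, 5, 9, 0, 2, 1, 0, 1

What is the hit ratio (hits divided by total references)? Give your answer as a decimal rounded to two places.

0.50

3 -> fault, frames [3]
5 -> fault, frames [3, 5]
0 -> fault, frames [3, 5, 0]
9 -> fault, evict 3, frames [5, 0, 9]
5 -> hit
0 -> hit
5 -> hit
1 -> fault, evict 9, frames [0, 5, 1]
0 -> hit
5 -> hit
9 -> fault, evict 1, frames [0, 5, 9]
0 -> hit
2 -> fault, evict 5, frames [9, 0, 2]
1 -> fault, evict 9, frames [0, 2, 1]
0 -> hit
1 -> hit
Hits: 8 of 16 references → 8/16 = 0.5000.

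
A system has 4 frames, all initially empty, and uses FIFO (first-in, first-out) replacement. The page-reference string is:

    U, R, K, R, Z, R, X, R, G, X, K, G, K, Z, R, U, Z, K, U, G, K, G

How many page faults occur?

11

U → fault, frames [U]
R → fault, frames [U, R]
K → fault, frames [U, R, K]
R → hit
Z → fault, frames [U, R, K, Z]
R → hit
X → fault, evict U, frames [R, K, Z, X]
R → hit
G → fault, evict R, frames [K, Z, X, G]
X → hit
K → hit
G → hit
K → hit
Z → hit
R → fault, evict K, frames [Z, X, G, R]
U → fault, evict Z, frames [X, G, R, U]
Z → fault, evict X, frames [G, R, U, Z]
K → fault, evict G, frames [R, U, Z, K]
U → hit
G → fault, evict R, frames [U, Z, K, G]
K → hit
G → hit
Page faults: 11.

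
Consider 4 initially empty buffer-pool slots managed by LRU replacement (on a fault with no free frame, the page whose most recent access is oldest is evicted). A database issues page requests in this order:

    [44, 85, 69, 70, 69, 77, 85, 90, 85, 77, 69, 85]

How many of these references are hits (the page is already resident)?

6

44 -> fault, frames [44]
85 -> fault, frames [44, 85]
69 -> fault, frames [44, 85, 69]
70 -> fault, frames [44, 85, 69, 70]
69 -> hit
77 -> fault, evict 44, frames [85, 70, 69, 77]
85 -> hit
90 -> fault, evict 70, frames [69, 77, 85, 90]
85 -> hit
77 -> hit
69 -> hit
85 -> hit
Hits: 6.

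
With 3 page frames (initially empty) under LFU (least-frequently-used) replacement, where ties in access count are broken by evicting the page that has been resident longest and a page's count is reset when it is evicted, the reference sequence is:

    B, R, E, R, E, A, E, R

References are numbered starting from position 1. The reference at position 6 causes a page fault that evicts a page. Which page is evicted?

pos 1: B → fault, frames {B}
pos 2: R → fault, frames {B,R}
pos 3: E → fault, frames {B,R,E}
pos 4: R → hit
pos 5: E → hit
pos 6: A → fault, evict B, frames {R,E,A}
At position 6, page B is evicted.

B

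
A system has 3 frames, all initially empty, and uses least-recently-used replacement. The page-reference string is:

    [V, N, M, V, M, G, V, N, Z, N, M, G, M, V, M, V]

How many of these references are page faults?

V -> fault, frames (V)
N -> fault, frames (V N)
M -> fault, frames (V N M)
V -> hit
M -> hit
G -> fault, evict N, frames (V M G)
V -> hit
N -> fault, evict M, frames (G V N)
Z -> fault, evict G, frames (V N Z)
N -> hit
M -> fault, evict V, frames (Z N M)
G -> fault, evict Z, frames (N M G)
M -> hit
V -> fault, evict N, frames (G M V)
M -> hit
V -> hit
Page faults: 9.

9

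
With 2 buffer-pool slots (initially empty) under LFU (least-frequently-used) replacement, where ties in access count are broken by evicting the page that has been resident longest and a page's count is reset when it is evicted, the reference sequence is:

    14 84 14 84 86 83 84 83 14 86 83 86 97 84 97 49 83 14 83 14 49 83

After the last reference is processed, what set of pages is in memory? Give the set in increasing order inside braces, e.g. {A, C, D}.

{83, 84}

14: miss, frames [14]
84: miss, frames [14, 84]
14: hit
84: hit
86: miss, evict 14, frames [84, 86]
83: miss, evict 86, frames [84, 83]
84: hit
83: hit
14: miss, evict 83, frames [84, 14]
86: miss, evict 14, frames [84, 86]
83: miss, evict 86, frames [84, 83]
86: miss, evict 83, frames [84, 86]
97: miss, evict 86, frames [84, 97]
84: hit
97: hit
49: miss, evict 97, frames [84, 49]
83: miss, evict 49, frames [84, 83]
14: miss, evict 83, frames [84, 14]
83: miss, evict 14, frames [84, 83]
14: miss, evict 83, frames [84, 14]
49: miss, evict 14, frames [84, 49]
83: miss, evict 49, frames [84, 83]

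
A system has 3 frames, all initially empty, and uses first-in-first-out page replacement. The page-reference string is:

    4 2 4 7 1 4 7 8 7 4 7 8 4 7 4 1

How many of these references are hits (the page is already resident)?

8

4 → fault, frames (4)
2 → fault, frames (4 2)
4 → hit
7 → fault, frames (4 2 7)
1 → fault, evict 4, frames (2 7 1)
4 → fault, evict 2, frames (7 1 4)
7 → hit
8 → fault, evict 7, frames (1 4 8)
7 → fault, evict 1, frames (4 8 7)
4 → hit
7 → hit
8 → hit
4 → hit
7 → hit
4 → hit
1 → fault, evict 4, frames (8 7 1)
Hits: 8.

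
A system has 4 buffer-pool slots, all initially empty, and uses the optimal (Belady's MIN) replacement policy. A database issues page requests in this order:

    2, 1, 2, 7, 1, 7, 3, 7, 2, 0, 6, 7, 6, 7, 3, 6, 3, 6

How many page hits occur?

2 → fault, frames (2)
1 → fault, frames (2 1)
2 → hit
7 → fault, frames (2 1 7)
1 → hit
7 → hit
3 → fault, frames (2 1 7 3)
7 → hit
2 → hit
0 → fault, evict 1, frames (2 7 3 0)
6 → fault, evict 0, frames (2 7 3 6)
7 → hit
6 → hit
7 → hit
3 → hit
6 → hit
3 → hit
6 → hit
Hits: 12.

12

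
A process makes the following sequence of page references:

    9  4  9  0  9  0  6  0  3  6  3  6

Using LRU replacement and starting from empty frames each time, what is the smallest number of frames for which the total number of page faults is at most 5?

3

f=1: 12 faults
f=2: 6 faults
f=3: 5 faults
f=4: 5 faults
f=5: 5 faults
Smallest f with faults ≤ 5 is 3.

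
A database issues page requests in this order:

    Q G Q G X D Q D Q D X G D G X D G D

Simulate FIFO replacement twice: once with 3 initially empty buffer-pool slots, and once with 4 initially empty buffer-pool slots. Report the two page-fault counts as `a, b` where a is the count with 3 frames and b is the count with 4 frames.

8, 4

3 frames: F F . . F F F . . . . F . . F F . . → 8 faults.
4 frames: F F . . F F . . . . . . . . . . . . → 4 faults.
4 < 8: adding a frame reduced faults, as is typical.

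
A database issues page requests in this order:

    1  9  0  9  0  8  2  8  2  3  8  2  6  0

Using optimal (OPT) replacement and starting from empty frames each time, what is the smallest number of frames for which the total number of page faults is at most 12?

2

f=1: 14 faults
f=2: 9 faults
f=3: 8 faults
f=4: 7 faults
f=5: 7 faults
f=6: 7 faults
f=7: 7 faults
Smallest f with faults ≤ 12 is 2.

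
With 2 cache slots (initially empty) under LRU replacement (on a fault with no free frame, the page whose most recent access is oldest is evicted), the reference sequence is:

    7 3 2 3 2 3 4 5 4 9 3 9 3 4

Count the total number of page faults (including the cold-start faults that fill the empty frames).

7 -> fault, frames (7)
3 -> fault, frames (7 3)
2 -> fault, evict 7, frames (3 2)
3 -> hit
2 -> hit
3 -> hit
4 -> fault, evict 2, frames (3 4)
5 -> fault, evict 3, frames (4 5)
4 -> hit
9 -> fault, evict 5, frames (4 9)
3 -> fault, evict 4, frames (9 3)
9 -> hit
3 -> hit
4 -> fault, evict 9, frames (3 4)
Page faults: 8.

8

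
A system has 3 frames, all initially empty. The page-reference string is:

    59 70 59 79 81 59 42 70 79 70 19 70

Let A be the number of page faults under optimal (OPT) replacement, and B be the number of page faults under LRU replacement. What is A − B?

Under OPT: F F . F F . F . F . F . → 7 faults.
Under LRU: F F . F F . F F F . F . → 8 faults.
A − B = 7 − 8 = -1.

-1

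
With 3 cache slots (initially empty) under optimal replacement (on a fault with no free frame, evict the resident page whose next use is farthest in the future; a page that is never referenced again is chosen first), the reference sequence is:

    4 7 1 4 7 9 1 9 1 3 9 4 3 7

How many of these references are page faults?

6

4: fault, frames [4]
7: fault, frames [4, 7]
1: fault, frames [4, 7, 1]
4: hit
7: hit
9: fault, evict 7, frames [4, 1, 9]
1: hit
9: hit
1: hit
3: fault, evict 1, frames [4, 9, 3]
9: hit
4: hit
3: hit
7: fault, evict 3, frames [4, 9, 7]
Page faults: 6.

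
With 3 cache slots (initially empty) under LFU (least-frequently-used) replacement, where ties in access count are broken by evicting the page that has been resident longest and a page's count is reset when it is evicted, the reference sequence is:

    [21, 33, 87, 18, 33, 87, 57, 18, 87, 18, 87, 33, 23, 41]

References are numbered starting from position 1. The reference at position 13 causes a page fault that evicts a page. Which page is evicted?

pos 1: 21 → fault, frames (21)
pos 2: 33 → fault, frames (21 33)
pos 3: 87 → fault, frames (21 33 87)
pos 4: 18 → fault, evict 21, frames (33 87 18)
pos 5: 33 → hit
pos 6: 87 → hit
pos 7: 57 → fault, evict 18, frames (33 87 57)
pos 8: 18 → fault, evict 57, frames (33 87 18)
pos 9: 87 → hit
pos 10: 18 → hit
pos 11: 87 → hit
pos 12: 33 → hit
pos 13: 23 → fault, evict 18, frames (33 87 23)
At position 13, page 18 is evicted.

18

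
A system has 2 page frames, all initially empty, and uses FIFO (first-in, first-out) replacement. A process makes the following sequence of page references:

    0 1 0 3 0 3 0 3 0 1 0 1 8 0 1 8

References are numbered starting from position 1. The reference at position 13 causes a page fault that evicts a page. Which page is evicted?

pos 1: 0 → fault, frames {0}
pos 2: 1 → fault, frames {0,1}
pos 3: 0 → hit
pos 4: 3 → fault, evict 0, frames {1,3}
pos 5: 0 → fault, evict 1, frames {3,0}
pos 6: 3 → hit
pos 7: 0 → hit
pos 8: 3 → hit
pos 9: 0 → hit
pos 10: 1 → fault, evict 3, frames {0,1}
pos 11: 0 → hit
pos 12: 1 → hit
pos 13: 8 → fault, evict 0, frames {1,8}
At position 13, page 0 is evicted.

0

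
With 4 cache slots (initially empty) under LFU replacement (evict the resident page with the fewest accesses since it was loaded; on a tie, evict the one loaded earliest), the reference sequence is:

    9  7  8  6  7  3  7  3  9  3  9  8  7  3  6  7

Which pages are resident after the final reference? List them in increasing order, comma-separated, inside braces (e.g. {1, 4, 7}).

9: miss, frames (9)
7: miss, frames (9 7)
8: miss, frames (9 7 8)
6: miss, frames (9 7 8 6)
7: hit
3: miss, evict 9, frames (7 8 6 3)
7: hit
3: hit
9: miss, evict 8, frames (7 6 3 9)
3: hit
9: hit
8: miss, evict 6, frames (7 3 9 8)
7: hit
3: hit
6: miss, evict 8, frames (7 3 9 6)
7: hit

{3, 6, 7, 9}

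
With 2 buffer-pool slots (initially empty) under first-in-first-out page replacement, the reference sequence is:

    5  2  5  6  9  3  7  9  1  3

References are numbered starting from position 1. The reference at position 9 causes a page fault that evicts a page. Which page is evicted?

pos 1: 5: miss, frames {5}
pos 2: 2: miss, frames {5,2}
pos 3: 5: hit
pos 4: 6: miss, evict 5, frames {2,6}
pos 5: 9: miss, evict 2, frames {6,9}
pos 6: 3: miss, evict 6, frames {9,3}
pos 7: 7: miss, evict 9, frames {3,7}
pos 8: 9: miss, evict 3, frames {7,9}
pos 9: 1: miss, evict 7, frames {9,1}
At position 9, page 7 is evicted.

7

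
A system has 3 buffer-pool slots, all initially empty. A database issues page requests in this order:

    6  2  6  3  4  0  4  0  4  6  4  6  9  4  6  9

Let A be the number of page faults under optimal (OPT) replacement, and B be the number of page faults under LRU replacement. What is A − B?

-1

Under OPT: F F . F F F . . . . . . F . . . → 6 faults.
Under LRU: F F . F F F . . . F . . F . . . → 7 faults.
A − B = 6 − 7 = -1.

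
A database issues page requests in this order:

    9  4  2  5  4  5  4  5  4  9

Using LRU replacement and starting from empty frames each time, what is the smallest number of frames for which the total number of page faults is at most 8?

2

f=1: 10 faults
f=2: 6 faults
f=3: 5 faults
f=4: 4 faults
Smallest f with faults ≤ 8 is 2.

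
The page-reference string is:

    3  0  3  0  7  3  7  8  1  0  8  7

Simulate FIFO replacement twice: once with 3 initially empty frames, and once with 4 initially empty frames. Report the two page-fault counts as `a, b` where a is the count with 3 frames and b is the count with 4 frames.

7, 5

3 frames: F F . . F . . F F F . F → 7 faults.
4 frames: F F . . F . . F F . . . → 5 faults.
5 < 7: adding a frame reduced faults, as is typical.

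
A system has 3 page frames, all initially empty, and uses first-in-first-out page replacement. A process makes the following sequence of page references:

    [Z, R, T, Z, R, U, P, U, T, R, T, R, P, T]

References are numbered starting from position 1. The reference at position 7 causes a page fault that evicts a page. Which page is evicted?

pos 1: Z → fault, frames (Z)
pos 2: R → fault, frames (Z R)
pos 3: T → fault, frames (Z R T)
pos 4: Z → hit
pos 5: R → hit
pos 6: U → fault, evict Z, frames (R T U)
pos 7: P → fault, evict R, frames (T U P)
At position 7, page R is evicted.

R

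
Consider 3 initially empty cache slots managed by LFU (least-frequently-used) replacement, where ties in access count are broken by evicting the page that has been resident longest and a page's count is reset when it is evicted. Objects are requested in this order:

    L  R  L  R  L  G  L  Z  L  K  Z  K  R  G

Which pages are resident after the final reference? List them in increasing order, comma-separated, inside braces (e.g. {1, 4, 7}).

L: fault, frames {L}
R: fault, frames {L,R}
L: hit
R: hit
L: hit
G: fault, frames {L,R,G}
L: hit
Z: fault, evict G, frames {L,R,Z}
L: hit
K: fault, evict Z, frames {L,R,K}
Z: fault, evict K, frames {L,R,Z}
K: fault, evict Z, frames {L,R,K}
R: hit
G: fault, evict K, frames {L,R,G}

{G, L, R}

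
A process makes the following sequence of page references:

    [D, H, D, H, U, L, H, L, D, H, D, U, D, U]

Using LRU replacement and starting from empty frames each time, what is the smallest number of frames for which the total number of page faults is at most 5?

4

f=1: 14 faults
f=2: 8 faults
f=3: 6 faults
f=4: 4 faults
Smallest f with faults ≤ 5 is 4.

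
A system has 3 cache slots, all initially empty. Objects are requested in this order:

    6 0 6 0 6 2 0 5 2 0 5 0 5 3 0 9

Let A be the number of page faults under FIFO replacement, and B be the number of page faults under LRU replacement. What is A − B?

Under FIFO: F F . . . F . F . . . . . F F F → 7 faults.
Under LRU: F F . . . F . F . . . . . F . F → 6 faults.
A − B = 7 − 6 = 1.

1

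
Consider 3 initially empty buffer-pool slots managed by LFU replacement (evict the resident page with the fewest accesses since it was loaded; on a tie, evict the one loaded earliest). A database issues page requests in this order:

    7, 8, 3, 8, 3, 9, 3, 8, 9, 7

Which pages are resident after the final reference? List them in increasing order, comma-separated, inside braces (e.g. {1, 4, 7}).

7 → fault, frames {7}
8 → fault, frames {7,8}
3 → fault, frames {7,8,3}
8 → hit
3 → hit
9 → fault, evict 7, frames {8,3,9}
3 → hit
8 → hit
9 → hit
7 → fault, evict 9, frames {8,3,7}

{3, 7, 8}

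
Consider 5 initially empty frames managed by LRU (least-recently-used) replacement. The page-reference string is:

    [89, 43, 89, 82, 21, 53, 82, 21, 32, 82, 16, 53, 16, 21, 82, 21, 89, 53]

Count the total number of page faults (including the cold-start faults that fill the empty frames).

8

89: miss, frames [89]
43: miss, frames [89, 43]
89: hit
82: miss, frames [43, 89, 82]
21: miss, frames [43, 89, 82, 21]
53: miss, frames [43, 89, 82, 21, 53]
82: hit
21: hit
32: miss, evict 43, frames [89, 53, 82, 21, 32]
82: hit
16: miss, evict 89, frames [53, 21, 32, 82, 16]
53: hit
16: hit
21: hit
82: hit
21: hit
89: miss, evict 32, frames [53, 16, 82, 21, 89]
53: hit
Page faults: 8.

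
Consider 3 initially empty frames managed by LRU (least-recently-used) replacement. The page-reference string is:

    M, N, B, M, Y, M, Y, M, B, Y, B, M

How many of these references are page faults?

4

M → fault, frames [M]
N → fault, frames [M, N]
B → fault, frames [M, N, B]
M → hit
Y → fault, evict N, frames [B, M, Y]
M → hit
Y → hit
M → hit
B → hit
Y → hit
B → hit
M → hit
Page faults: 4.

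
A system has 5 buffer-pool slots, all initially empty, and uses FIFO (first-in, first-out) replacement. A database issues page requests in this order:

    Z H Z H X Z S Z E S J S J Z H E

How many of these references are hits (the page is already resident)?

Z: miss, frames {Z}
H: miss, frames {Z,H}
Z: hit
H: hit
X: miss, frames {Z,H,X}
Z: hit
S: miss, frames {Z,H,X,S}
Z: hit
E: miss, frames {Z,H,X,S,E}
S: hit
J: miss, evict Z, frames {H,X,S,E,J}
S: hit
J: hit
Z: miss, evict H, frames {X,S,E,J,Z}
H: miss, evict X, frames {S,E,J,Z,H}
E: hit
Hits: 8.

8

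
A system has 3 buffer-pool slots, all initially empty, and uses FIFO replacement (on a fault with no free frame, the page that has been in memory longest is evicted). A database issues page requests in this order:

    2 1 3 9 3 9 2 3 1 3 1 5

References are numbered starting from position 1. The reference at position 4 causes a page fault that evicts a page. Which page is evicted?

2

pos 1: 2 -> fault, frames (2)
pos 2: 1 -> fault, frames (2 1)
pos 3: 3 -> fault, frames (2 1 3)
pos 4: 9 -> fault, evict 2, frames (1 3 9)
At position 4, page 2 is evicted.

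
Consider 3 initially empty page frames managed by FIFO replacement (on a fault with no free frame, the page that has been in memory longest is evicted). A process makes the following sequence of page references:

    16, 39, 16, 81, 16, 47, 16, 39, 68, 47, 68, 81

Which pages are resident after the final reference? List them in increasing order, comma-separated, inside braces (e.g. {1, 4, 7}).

16: miss, frames (16)
39: miss, frames (16 39)
16: hit
81: miss, frames (16 39 81)
16: hit
47: miss, evict 16, frames (39 81 47)
16: miss, evict 39, frames (81 47 16)
39: miss, evict 81, frames (47 16 39)
68: miss, evict 47, frames (16 39 68)
47: miss, evict 16, frames (39 68 47)
68: hit
81: miss, evict 39, frames (68 47 81)

{47, 68, 81}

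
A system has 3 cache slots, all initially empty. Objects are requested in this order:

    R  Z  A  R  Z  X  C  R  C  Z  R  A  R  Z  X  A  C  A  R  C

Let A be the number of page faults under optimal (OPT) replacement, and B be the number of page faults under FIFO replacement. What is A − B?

-3

Under OPT: F F F . . F F . . . . F . . F . F . . . → 8 faults.
Under FIFO: F F F . . F F F . F . F . . F . F . F . → 11 faults.
A − B = 8 − 11 = -3.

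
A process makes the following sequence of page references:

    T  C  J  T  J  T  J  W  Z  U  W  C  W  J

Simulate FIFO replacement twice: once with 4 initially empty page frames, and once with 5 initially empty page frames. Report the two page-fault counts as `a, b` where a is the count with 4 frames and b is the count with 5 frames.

8, 6

4 frames: F F F . . . . F F F . F . F → 8 faults.
5 frames: F F F . . . . F F F . . . . → 6 faults.
6 < 8: adding a frame reduced faults, as is typical.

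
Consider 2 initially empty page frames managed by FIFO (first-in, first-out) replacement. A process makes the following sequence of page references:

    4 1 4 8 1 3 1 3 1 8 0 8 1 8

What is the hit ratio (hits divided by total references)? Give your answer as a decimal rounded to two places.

0.36

4: miss, frames {4}
1: miss, frames {4,1}
4: hit
8: miss, evict 4, frames {1,8}
1: hit
3: miss, evict 1, frames {8,3}
1: miss, evict 8, frames {3,1}
3: hit
1: hit
8: miss, evict 3, frames {1,8}
0: miss, evict 1, frames {8,0}
8: hit
1: miss, evict 8, frames {0,1}
8: miss, evict 0, frames {1,8}
Hits: 5 of 14 references → 5/14 = 0.3571.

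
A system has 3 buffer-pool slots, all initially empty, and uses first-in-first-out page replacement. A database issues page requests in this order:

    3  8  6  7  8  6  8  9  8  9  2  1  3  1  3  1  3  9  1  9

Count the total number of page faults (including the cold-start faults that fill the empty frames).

3: miss, frames {3}
8: miss, frames {3,8}
6: miss, frames {3,8,6}
7: miss, evict 3, frames {8,6,7}
8: hit
6: hit
8: hit
9: miss, evict 8, frames {6,7,9}
8: miss, evict 6, frames {7,9,8}
9: hit
2: miss, evict 7, frames {9,8,2}
1: miss, evict 9, frames {8,2,1}
3: miss, evict 8, frames {2,1,3}
1: hit
3: hit
1: hit
3: hit
9: miss, evict 2, frames {1,3,9}
1: hit
9: hit
Page faults: 10.

10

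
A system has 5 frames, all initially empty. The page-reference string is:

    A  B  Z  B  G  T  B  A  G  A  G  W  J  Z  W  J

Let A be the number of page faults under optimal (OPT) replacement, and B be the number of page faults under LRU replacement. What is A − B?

-1

Under OPT: F F F . F F . . . . . F F . . . → 7 faults.
Under LRU: F F F . F F . . . . . F F F . . → 8 faults.
A − B = 7 − 8 = -1.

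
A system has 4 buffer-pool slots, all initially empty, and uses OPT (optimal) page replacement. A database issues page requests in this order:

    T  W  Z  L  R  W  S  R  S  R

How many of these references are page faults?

T -> fault, frames {T}
W -> fault, frames {T,W}
Z -> fault, frames {T,W,Z}
L -> fault, frames {T,W,Z,L}
R -> fault, evict L, frames {T,W,Z,R}
W -> hit
S -> fault, evict Z, frames {T,W,R,S}
R -> hit
S -> hit
R -> hit
Page faults: 6.

6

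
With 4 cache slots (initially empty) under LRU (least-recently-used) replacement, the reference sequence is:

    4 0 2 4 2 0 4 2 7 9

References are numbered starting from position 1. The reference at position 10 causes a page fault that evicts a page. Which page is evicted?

pos 1: 4 → miss, frames (4)
pos 2: 0 → miss, frames (4 0)
pos 3: 2 → miss, frames (4 0 2)
pos 4: 4 → hit
pos 5: 2 → hit
pos 6: 0 → hit
pos 7: 4 → hit
pos 8: 2 → hit
pos 9: 7 → miss, frames (0 4 2 7)
pos 10: 9 → miss, evict 0, frames (4 2 7 9)
At position 10, page 0 is evicted.

0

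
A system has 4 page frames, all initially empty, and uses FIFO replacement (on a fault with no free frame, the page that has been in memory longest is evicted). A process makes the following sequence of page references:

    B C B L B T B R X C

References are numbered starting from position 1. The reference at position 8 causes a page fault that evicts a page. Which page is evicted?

B

pos 1: B -> miss, frames {B}
pos 2: C -> miss, frames {B,C}
pos 3: B -> hit
pos 4: L -> miss, frames {B,C,L}
pos 5: B -> hit
pos 6: T -> miss, frames {B,C,L,T}
pos 7: B -> hit
pos 8: R -> miss, evict B, frames {C,L,T,R}
At position 8, page B is evicted.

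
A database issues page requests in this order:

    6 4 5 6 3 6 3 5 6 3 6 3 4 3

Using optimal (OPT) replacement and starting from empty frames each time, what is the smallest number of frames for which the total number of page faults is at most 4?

4

f=1: 14 faults
f=2: 7 faults
f=3: 5 faults
f=4: 4 faults
Smallest f with faults ≤ 4 is 4.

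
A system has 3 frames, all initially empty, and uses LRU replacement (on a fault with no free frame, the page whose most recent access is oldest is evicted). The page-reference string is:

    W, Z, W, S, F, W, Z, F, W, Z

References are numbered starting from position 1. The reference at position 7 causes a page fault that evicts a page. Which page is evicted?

pos 1: W -> fault, frames (W)
pos 2: Z -> fault, frames (W Z)
pos 3: W -> hit
pos 4: S -> fault, frames (Z W S)
pos 5: F -> fault, evict Z, frames (W S F)
pos 6: W -> hit
pos 7: Z -> fault, evict S, frames (F W Z)
At position 7, page S is evicted.

S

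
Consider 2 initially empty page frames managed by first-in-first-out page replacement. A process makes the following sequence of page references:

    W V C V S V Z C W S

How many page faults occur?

9

W: miss, frames {W}
V: miss, frames {W,V}
C: miss, evict W, frames {V,C}
V: hit
S: miss, evict V, frames {C,S}
V: miss, evict C, frames {S,V}
Z: miss, evict S, frames {V,Z}
C: miss, evict V, frames {Z,C}
W: miss, evict Z, frames {C,W}
S: miss, evict C, frames {W,S}
Page faults: 9.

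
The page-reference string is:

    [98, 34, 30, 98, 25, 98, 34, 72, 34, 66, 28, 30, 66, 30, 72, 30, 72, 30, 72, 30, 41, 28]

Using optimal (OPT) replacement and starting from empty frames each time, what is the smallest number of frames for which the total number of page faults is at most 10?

f=1: 22 faults
f=2: 12 faults
f=3: 10 faults
f=4: 8 faults
f=5: 8 faults
f=6: 8 faults
f=7: 8 faults
f=8: 8 faults
Smallest f with faults ≤ 10 is 3.

3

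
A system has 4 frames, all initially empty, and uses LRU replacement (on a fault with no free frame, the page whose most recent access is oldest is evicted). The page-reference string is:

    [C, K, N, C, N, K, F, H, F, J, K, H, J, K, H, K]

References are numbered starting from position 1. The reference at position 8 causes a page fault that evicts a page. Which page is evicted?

C

pos 1: C: miss, frames {C}
pos 2: K: miss, frames {C,K}
pos 3: N: miss, frames {C,K,N}
pos 4: C: hit
pos 5: N: hit
pos 6: K: hit
pos 7: F: miss, frames {C,N,K,F}
pos 8: H: miss, evict C, frames {N,K,F,H}
At position 8, page C is evicted.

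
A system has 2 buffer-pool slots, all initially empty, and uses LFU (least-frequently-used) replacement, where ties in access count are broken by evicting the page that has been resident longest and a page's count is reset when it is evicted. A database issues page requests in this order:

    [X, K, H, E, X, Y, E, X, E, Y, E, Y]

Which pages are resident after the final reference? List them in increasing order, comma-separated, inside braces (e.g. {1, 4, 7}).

X → fault, frames [X]
K → fault, frames [X, K]
H → fault, evict X, frames [K, H]
E → fault, evict K, frames [H, E]
X → fault, evict H, frames [E, X]
Y → fault, evict E, frames [X, Y]
E → fault, evict X, frames [Y, E]
X → fault, evict Y, frames [E, X]
E → hit
Y → fault, evict X, frames [E, Y]
E → hit
Y → hit

{E, Y}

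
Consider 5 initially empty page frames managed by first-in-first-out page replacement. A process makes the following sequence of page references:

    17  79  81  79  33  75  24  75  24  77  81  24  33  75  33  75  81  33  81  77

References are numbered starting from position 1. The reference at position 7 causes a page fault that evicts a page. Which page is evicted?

17

pos 1: 17 -> fault, frames {17}
pos 2: 79 -> fault, frames {17,79}
pos 3: 81 -> fault, frames {17,79,81}
pos 4: 79 -> hit
pos 5: 33 -> fault, frames {17,79,81,33}
pos 6: 75 -> fault, frames {17,79,81,33,75}
pos 7: 24 -> fault, evict 17, frames {79,81,33,75,24}
At position 7, page 17 is evicted.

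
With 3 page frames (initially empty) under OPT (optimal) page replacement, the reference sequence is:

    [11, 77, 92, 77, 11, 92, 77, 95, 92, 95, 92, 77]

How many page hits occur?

11: miss, frames [11]
77: miss, frames [11, 77]
92: miss, frames [11, 77, 92]
77: hit
11: hit
92: hit
77: hit
95: miss, evict 11, frames [77, 92, 95]
92: hit
95: hit
92: hit
77: hit
Hits: 8.

8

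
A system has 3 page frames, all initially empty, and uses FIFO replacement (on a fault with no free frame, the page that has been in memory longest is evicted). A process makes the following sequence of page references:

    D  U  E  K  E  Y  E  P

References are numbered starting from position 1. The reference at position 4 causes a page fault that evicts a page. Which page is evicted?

D

pos 1: D: miss, frames (D)
pos 2: U: miss, frames (D U)
pos 3: E: miss, frames (D U E)
pos 4: K: miss, evict D, frames (U E K)
At position 4, page D is evicted.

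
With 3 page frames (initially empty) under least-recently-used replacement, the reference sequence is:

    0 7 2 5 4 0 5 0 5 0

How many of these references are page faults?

0 → fault, frames (0)
7 → fault, frames (0 7)
2 → fault, frames (0 7 2)
5 → fault, evict 0, frames (7 2 5)
4 → fault, evict 7, frames (2 5 4)
0 → fault, evict 2, frames (5 4 0)
5 → hit
0 → hit
5 → hit
0 → hit
Page faults: 6.

6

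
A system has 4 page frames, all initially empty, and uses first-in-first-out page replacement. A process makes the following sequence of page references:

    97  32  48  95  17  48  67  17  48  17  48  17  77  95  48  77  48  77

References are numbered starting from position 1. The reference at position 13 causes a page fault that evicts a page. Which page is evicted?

48

pos 1: 97 → miss, frames {97}
pos 2: 32 → miss, frames {97,32}
pos 3: 48 → miss, frames {97,32,48}
pos 4: 95 → miss, frames {97,32,48,95}
pos 5: 17 → miss, evict 97, frames {32,48,95,17}
pos 6: 48 → hit
pos 7: 67 → miss, evict 32, frames {48,95,17,67}
pos 8: 17 → hit
pos 9: 48 → hit
pos 10: 17 → hit
pos 11: 48 → hit
pos 12: 17 → hit
pos 13: 77 → miss, evict 48, frames {95,17,67,77}
At position 13, page 48 is evicted.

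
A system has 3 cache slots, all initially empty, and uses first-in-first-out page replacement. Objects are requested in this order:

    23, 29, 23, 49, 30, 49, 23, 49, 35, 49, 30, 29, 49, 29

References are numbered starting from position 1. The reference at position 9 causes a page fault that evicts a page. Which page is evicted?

pos 1: 23 → fault, frames [23]
pos 2: 29 → fault, frames [23, 29]
pos 3: 23 → hit
pos 4: 49 → fault, frames [23, 29, 49]
pos 5: 30 → fault, evict 23, frames [29, 49, 30]
pos 6: 49 → hit
pos 7: 23 → fault, evict 29, frames [49, 30, 23]
pos 8: 49 → hit
pos 9: 35 → fault, evict 49, frames [30, 23, 35]
At position 9, page 49 is evicted.

49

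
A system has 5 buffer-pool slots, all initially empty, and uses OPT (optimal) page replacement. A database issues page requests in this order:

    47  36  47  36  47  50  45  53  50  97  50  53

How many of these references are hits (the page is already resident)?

6

47 → miss, frames (47)
36 → miss, frames (47 36)
47 → hit
36 → hit
47 → hit
50 → miss, frames (47 36 50)
45 → miss, frames (47 36 50 45)
53 → miss, frames (47 36 50 45 53)
50 → hit
97 → miss, evict 45, frames (47 36 50 53 97)
50 → hit
53 → hit
Hits: 6.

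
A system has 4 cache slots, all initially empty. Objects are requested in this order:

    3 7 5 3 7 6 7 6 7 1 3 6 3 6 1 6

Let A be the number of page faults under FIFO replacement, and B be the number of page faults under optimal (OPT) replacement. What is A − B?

Under FIFO: F F F . . F . . . F F . . . . . → 6 faults.
Under OPT: F F F . . F . . . F . . . . . . → 5 faults.
A − B = 6 − 5 = 1.

1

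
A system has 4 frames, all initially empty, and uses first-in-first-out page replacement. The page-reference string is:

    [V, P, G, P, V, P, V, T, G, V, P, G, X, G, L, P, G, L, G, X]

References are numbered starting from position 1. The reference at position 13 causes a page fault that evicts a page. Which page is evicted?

V

pos 1: V: fault, frames {V}
pos 2: P: fault, frames {V,P}
pos 3: G: fault, frames {V,P,G}
pos 4: P: hit
pos 5: V: hit
pos 6: P: hit
pos 7: V: hit
pos 8: T: fault, frames {V,P,G,T}
pos 9: G: hit
pos 10: V: hit
pos 11: P: hit
pos 12: G: hit
pos 13: X: fault, evict V, frames {P,G,T,X}
At position 13, page V is evicted.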